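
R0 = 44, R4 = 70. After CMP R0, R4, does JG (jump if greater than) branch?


Trace:
  R0 = 44, R4 = 70
  CMP R0, R4  → compares 44 vs 70
  JG checks: is 44 greater than 70?
  44 < 70, so condition is false
Branch taken: No

No


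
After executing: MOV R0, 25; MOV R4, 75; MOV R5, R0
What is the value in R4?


Register state trace:
  MOV R0, 25  → R0 = 25
  MOV R4, 75  → R4 = 75
  MOV R5, R0  → R5 = 25
Final: R4 = 75

75


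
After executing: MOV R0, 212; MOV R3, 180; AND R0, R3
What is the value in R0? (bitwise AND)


Register state trace:
  MOV R0, 212  → R0 = 212 (0b11010100)
  MOV R3, 180  → R3 = 180 (0b10110100)
  AND R0, R3  → R0 = 212 AND 180 = 148 (0b10010100)
Final: R0 = 148

148


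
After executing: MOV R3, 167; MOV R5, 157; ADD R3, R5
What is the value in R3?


Register state trace:
  MOV R3, 167  → R3 = 167
  MOV R5, 157  → R5 = 157
  ADD R3, R5  → R3 = 167 + 157 = 324
Final: R3 = 324

324


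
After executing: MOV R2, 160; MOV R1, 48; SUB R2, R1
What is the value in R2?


Register state trace:
  MOV R2, 160  → R2 = 160
  MOV R1, 48  → R1 = 48
  SUB R2, R1  → R2 = 160 - 48 = 112
Final: R2 = 112

112


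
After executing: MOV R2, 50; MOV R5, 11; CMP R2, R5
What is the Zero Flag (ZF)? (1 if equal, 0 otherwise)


Register state trace:
  MOV R2, 50  → R2 = 50
  MOV R5, 11  → R5 = 11
  CMP R2, R5  → computes 50 - 11 = 39
  Result is nonzero, so values are not equal
ZF = 0

0


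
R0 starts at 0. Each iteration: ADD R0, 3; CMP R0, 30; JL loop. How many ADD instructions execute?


Loop trace (R0 starts at 0, target 30, step 3):
  ADD #1: R0 = 0 + 3 = 3  → 3 < 30, loop
  ADD #2: R0 = 3 + 3 = 6  → 6 < 30, loop
  ADD #3: R0 = 6 + 3 = 9  → 9 < 30, loop
  ADD #4: R0 = 9 + 3 = 12  → 12 < 30, loop
  ADD #5: R0 = 12 + 3 = 15  → 15 < 30, loop
  ADD #6: R0 = 15 + 3 = 18  → 18 < 30, loop
  ADD #7: R0 = 18 + 3 = 21  → 21 < 30, loop
  ADD #8: R0 = 21 + 3 = 24  → 24 < 30, loop
  ADD #9: R0 = 24 + 3 = 27  → 27 < 30, loop
  ADD #10: R0 = 27 + 3 = 30  → 30 >= 30, exit
Total ADD instructions: 10

10


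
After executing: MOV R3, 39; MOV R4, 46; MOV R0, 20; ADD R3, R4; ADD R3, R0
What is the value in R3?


Register state trace:
  MOV R3, 39  → R3 = 39
  MOV R4, 46  → R4 = 46
  MOV R0, 20  → R0 = 20
  ADD R3, R4  → R3 = 39 + 46 = 85
  ADD R3, R0  → R3 = 85 + 20 = 105
Final: R3 = 105

105


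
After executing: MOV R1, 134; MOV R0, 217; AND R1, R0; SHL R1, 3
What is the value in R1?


Register state trace:
  MOV R1, 134  → R1 = 134 (0b10000110)
  MOV R0, 217  → R0 = 217 (0b11011001)
  AND R1, R0  → R1 = 134 AND 217 = 128 (0b10000000)
  SHL R1, 3  → R1 = 128 << 3 = 1024
Final: R1 = 1024

1024


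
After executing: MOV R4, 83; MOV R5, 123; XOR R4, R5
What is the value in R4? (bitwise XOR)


Register state trace:
  MOV R4, 83  → R4 = 83 (0b01010011)
  MOV R5, 123  → R5 = 123 (0b01111011)
  XOR R4, R5  → R4 = 83 XOR 123 = 40 (0b00101000)
Final: R4 = 40

40


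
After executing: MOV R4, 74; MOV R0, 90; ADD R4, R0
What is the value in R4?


Register state trace:
  MOV R4, 74  → R4 = 74
  MOV R0, 90  → R0 = 90
  ADD R4, R0  → R4 = 74 + 90 = 164
Final: R4 = 164

164


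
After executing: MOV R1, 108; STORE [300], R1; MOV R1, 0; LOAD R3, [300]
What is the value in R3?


Register and memory trace:
  MOV R1, 108  → R1 = 108
  STORE [300], R1  → mem[300] = 108
  MOV R1, 0  → R1 = 0
  LOAD R3, [300]  → R3 = mem[300] = 108
Final: R3 = 108

108


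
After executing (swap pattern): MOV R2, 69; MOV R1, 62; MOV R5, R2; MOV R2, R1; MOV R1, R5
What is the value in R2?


Register state trace (swap pattern):
  MOV R2, 69  → R2 = 69
  MOV R1, 62  → R1 = 62
  MOV R5, R2  → R5 = 69  (save R2)
  MOV R2, R1  → R2 = 62  (R2 gets R1's value)
  MOV R1, R5  → R1 = 69  (R1 gets saved value)
Final: R2 = 62

62


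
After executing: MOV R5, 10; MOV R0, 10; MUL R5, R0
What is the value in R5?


Register state trace:
  MOV R5, 10  → R5 = 10
  MOV R0, 10  → R0 = 10
  MUL R5, R0  → R5 = 10 * 10 = 100
Final: R5 = 100

100


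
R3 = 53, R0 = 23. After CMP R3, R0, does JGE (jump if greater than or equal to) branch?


Trace:
  R3 = 53, R0 = 23
  CMP R3, R0  → compares 53 vs 23
  JGE checks: is 53 greater than or equal to 23?
  53 > 23, so condition is true
Branch taken: Yes

Yes


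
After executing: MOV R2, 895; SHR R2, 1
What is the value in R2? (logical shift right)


Register state trace:
  MOV R2, 895  → R2 = 895
  SHR R2, 1  → R2 = 895 >> 1 = 895 // 2^1 = 447
Final: R2 = 447

447


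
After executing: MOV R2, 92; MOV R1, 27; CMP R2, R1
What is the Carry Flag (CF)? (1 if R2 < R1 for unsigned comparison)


Register state trace:
  MOV R2, 92  → R2 = 92
  MOV R1, 27  → R1 = 27
  CMP R2, R1  → unsigned 92 - 27: no borrow
  92 >= 27, so CF = 0
CF = 0

0


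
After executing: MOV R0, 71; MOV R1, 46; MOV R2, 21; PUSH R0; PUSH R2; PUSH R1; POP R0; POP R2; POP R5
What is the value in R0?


Stack trace (top is rightmost):
  MOV R0, 71  → R0 = 71
  MOV R1, 46  → R1 = 46
  MOV R2, 21  → R2 = 21
  PUSH R0  → stack: [71]
  PUSH R2  → stack: [71, 21]
  PUSH R1  → stack: [71, 21, 46]
  POP R0  → R0 = 46, stack: [71, 21]
  POP R2  → R2 = 21, stack: [71]
  POP R5  → R5 = 71, stack: []
Final: R0 = 46

46


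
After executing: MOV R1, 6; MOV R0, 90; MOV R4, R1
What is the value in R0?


Register state trace:
  MOV R1, 6  → R1 = 6
  MOV R0, 90  → R0 = 90
  MOV R4, R1  → R4 = 6
Final: R0 = 90

90


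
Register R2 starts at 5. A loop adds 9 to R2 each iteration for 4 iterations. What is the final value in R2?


Starting value: R2 = 5
  Iter 1: R2 = 5 + 9 = 14
  Iter 2: R2 = 14 + 9 = 23
  Iter 3: R2 = 23 + 9 = 32
  Iter 4: R2 = 32 + 9 = 41
Final: R2 = 41

41


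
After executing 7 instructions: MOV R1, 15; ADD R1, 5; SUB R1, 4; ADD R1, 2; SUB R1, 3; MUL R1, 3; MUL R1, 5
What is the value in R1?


Register state trace:
  MOV R1, 15  → R1 = 15
  ADD R1, 5  → R1 = 15 + 5 = 20
  SUB R1, 4  → R1 = 20 - 4 = 16
  ADD R1, 2  → R1 = 16 + 2 = 18
  SUB R1, 3  → R1 = 18 - 3 = 15
  MUL R1, 3  → R1 = 15 * 3 = 45
  MUL R1, 5  → R1 = 45 * 5 = 225
Final: R1 = 225

225


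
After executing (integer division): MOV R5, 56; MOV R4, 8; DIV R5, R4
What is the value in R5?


Register state trace:
  MOV R5, 56  → R5 = 56
  MOV R4, 8  → R4 = 8
  DIV R5, R4  → R5 = 56 // 8 = 7
Final: R5 = 7

7


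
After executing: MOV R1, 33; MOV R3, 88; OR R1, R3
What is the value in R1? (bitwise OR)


Register state trace:
  MOV R1, 33  → R1 = 33 (0b00100001)
  MOV R3, 88  → R3 = 88 (0b01011000)
  OR R1, R3   → R1 = 33 OR 88 = 121 (0b01111001)
Final: R1 = 121

121


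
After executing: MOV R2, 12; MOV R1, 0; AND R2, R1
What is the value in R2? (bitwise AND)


Register state trace:
  MOV R2, 12  → R2 = 12 (0b00001100)
  MOV R1, 0  → R1 = 0 (0b00000000)
  AND R2, R1  → R2 = 12 AND 0 = 0 (0b00000000)
Final: R2 = 0

0


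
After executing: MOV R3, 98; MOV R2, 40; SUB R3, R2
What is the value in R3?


Register state trace:
  MOV R3, 98  → R3 = 98
  MOV R2, 40  → R2 = 40
  SUB R3, R2  → R3 = 98 - 40 = 58
Final: R3 = 58

58


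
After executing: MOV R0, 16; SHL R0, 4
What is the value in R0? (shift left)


Register state trace:
  MOV R0, 16  → R0 = 16
  SHL R0, 4  → R0 = 16 << 4 = 16 * 2^4 = 256
Final: R0 = 256

256


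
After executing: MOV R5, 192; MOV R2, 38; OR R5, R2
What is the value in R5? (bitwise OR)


Register state trace:
  MOV R5, 192  → R5 = 192 (0b11000000)
  MOV R2, 38  → R2 = 38 (0b00100110)
  OR R5, R2   → R5 = 192 OR 38 = 230 (0b11100110)
Final: R5 = 230

230


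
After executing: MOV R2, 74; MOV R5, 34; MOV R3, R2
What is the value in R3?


Register state trace:
  MOV R2, 74  → R2 = 74
  MOV R5, 34  → R5 = 34
  MOV R3, R2  → R3 = 74
Final: R3 = 74

74


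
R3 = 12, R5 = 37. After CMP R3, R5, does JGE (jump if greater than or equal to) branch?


Trace:
  R3 = 12, R5 = 37
  CMP R3, R5  → compares 12 vs 37
  JGE checks: is 12 greater than or equal to 37?
  12 < 37, so condition is false
Branch taken: No

No


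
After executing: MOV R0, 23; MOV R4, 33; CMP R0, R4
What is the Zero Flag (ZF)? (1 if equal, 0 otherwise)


Register state trace:
  MOV R0, 23  → R0 = 23
  MOV R4, 33  → R4 = 33
  CMP R0, R4  → computes 23 - 33 = -10
  Result is nonzero, so values are not equal
ZF = 0

0


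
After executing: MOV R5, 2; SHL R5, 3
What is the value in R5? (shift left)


Register state trace:
  MOV R5, 2  → R5 = 2
  SHL R5, 3  → R5 = 2 << 3 = 2 * 2^3 = 16
Final: R5 = 16

16


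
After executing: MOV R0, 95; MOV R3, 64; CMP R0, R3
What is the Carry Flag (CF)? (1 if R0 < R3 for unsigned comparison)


Register state trace:
  MOV R0, 95  → R0 = 95
  MOV R3, 64  → R3 = 64
  CMP R0, R3  → unsigned 95 - 64: no borrow
  95 >= 64, so CF = 0
CF = 0

0


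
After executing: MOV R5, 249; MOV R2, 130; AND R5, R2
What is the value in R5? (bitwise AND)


Register state trace:
  MOV R5, 249  → R5 = 249 (0b11111001)
  MOV R2, 130  → R2 = 130 (0b10000010)
  AND R5, R2  → R5 = 249 AND 130 = 128 (0b10000000)
Final: R5 = 128

128


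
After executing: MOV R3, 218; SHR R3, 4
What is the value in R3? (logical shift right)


Register state trace:
  MOV R3, 218  → R3 = 218
  SHR R3, 4  → R3 = 218 >> 4 = 218 // 2^4 = 13
Final: R3 = 13

13


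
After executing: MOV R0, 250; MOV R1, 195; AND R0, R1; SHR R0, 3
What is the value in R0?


Register state trace:
  MOV R0, 250  → R0 = 250 (0b11111010)
  MOV R1, 195  → R1 = 195 (0b11000011)
  AND R0, R1  → R0 = 250 AND 195 = 194 (0b11000010)
  SHR R0, 3  → R0 = 194 >> 3 = 24
Final: R0 = 24

24


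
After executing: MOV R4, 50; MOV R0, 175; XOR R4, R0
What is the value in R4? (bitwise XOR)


Register state trace:
  MOV R4, 50  → R4 = 50 (0b00110010)
  MOV R0, 175  → R0 = 175 (0b10101111)
  XOR R4, R0  → R4 = 50 XOR 175 = 157 (0b10011101)
Final: R4 = 157

157


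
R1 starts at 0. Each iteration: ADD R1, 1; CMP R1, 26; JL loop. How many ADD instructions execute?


Loop trace (R1 starts at 0, target 26, step 1):
  ADD #1: R1 = 0 + 1 = 1  → 1 < 26, loop
  ADD #2: R1 = 1 + 1 = 2  → 2 < 26, loop
  ADD #3: R1 = 2 + 1 = 3  → 3 < 26, loop
  ADD #4: R1 = 3 + 1 = 4  → 4 < 26, loop
  ADD #5: R1 = 4 + 1 = 5  → 5 < 26, loop
  ADD #6: R1 = 5 + 1 = 6  → 6 < 26, loop
  ADD #7: R1 = 6 + 1 = 7  → 7 < 26, loop
  ADD #8: R1 = 7 + 1 = 8  → 8 < 26, loop
  ADD #9: R1 = 8 + 1 = 9  → 9 < 26, loop
  ADD #10: R1 = 9 + 1 = 10  → 10 < 26, loop
  ADD #11: R1 = 10 + 1 = 11  → 11 < 26, loop
  ADD #12: R1 = 11 + 1 = 12  → 12 < 26, loop
  ADD #13: R1 = 12 + 1 = 13  → 13 < 26, loop
  ADD #14: R1 = 13 + 1 = 14  → 14 < 26, loop
  ADD #15: R1 = 14 + 1 = 15  → 15 < 26, loop
  ADD #16: R1 = 15 + 1 = 16  → 16 < 26, loop
  ADD #17: R1 = 16 + 1 = 17  → 17 < 26, loop
  ADD #18: R1 = 17 + 1 = 18  → 18 < 26, loop
  ADD #19: R1 = 18 + 1 = 19  → 19 < 26, loop
  ADD #20: R1 = 19 + 1 = 20  → 20 < 26, loop
  ADD #21: R1 = 20 + 1 = 21  → 21 < 26, loop
  ADD #22: R1 = 21 + 1 = 22  → 22 < 26, loop
  ADD #23: R1 = 22 + 1 = 23  → 23 < 26, loop
  ADD #24: R1 = 23 + 1 = 24  → 24 < 26, loop
  ADD #25: R1 = 24 + 1 = 25  → 25 < 26, loop
  ADD #26: R1 = 25 + 1 = 26  → 26 >= 26, exit
Total ADD instructions: 26

26


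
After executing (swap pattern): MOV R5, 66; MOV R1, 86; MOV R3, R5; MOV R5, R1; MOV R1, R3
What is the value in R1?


Register state trace (swap pattern):
  MOV R5, 66  → R5 = 66
  MOV R1, 86  → R1 = 86
  MOV R3, R5  → R3 = 66  (save R5)
  MOV R5, R1  → R5 = 86  (R5 gets R1's value)
  MOV R1, R3  → R1 = 66  (R1 gets saved value)
Final: R1 = 66

66


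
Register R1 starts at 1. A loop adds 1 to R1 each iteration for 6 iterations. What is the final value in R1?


Starting value: R1 = 1
  Iter 1: R1 = 1 + 1 = 2
  Iter 2: R1 = 2 + 1 = 3
  Iter 3: R1 = 3 + 1 = 4
  Iter 4: R1 = 4 + 1 = 5
  Iter 5: R1 = 5 + 1 = 6
  Iter 6: R1 = 6 + 1 = 7
Final: R1 = 7

7


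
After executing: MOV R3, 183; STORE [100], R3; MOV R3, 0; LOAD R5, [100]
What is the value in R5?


Register and memory trace:
  MOV R3, 183  → R3 = 183
  STORE [100], R3  → mem[100] = 183
  MOV R3, 0  → R3 = 0
  LOAD R5, [100]  → R5 = mem[100] = 183
Final: R5 = 183

183


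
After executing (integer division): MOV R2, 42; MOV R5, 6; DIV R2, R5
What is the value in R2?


Register state trace:
  MOV R2, 42  → R2 = 42
  MOV R5, 6  → R5 = 6
  DIV R2, R5  → R2 = 42 // 6 = 7
Final: R2 = 7

7


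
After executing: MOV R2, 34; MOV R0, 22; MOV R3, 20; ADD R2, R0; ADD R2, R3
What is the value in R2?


Register state trace:
  MOV R2, 34  → R2 = 34
  MOV R0, 22  → R0 = 22
  MOV R3, 20  → R3 = 20
  ADD R2, R0  → R2 = 34 + 22 = 56
  ADD R2, R3  → R2 = 56 + 20 = 76
Final: R2 = 76

76


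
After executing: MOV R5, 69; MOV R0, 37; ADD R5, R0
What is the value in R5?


Register state trace:
  MOV R5, 69  → R5 = 69
  MOV R0, 37  → R0 = 37
  ADD R5, R0  → R5 = 69 + 37 = 106
Final: R5 = 106

106


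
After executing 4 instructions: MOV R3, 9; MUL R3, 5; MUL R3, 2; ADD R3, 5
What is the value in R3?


Register state trace:
  MOV R3, 9  → R3 = 9
  MUL R3, 5  → R3 = 9 * 5 = 45
  MUL R3, 2  → R3 = 45 * 2 = 90
  ADD R3, 5  → R3 = 90 + 5 = 95
Final: R3 = 95

95


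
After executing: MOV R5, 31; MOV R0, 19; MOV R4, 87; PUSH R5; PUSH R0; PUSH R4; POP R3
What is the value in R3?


Stack trace (top is rightmost):
  MOV R5, 31  → R5 = 31
  MOV R0, 19  → R0 = 19
  MOV R4, 87  → R4 = 87
  PUSH R5  → stack: [31]
  PUSH R0  → stack: [31, 19]
  PUSH R4  → stack: [31, 19, 87]
  POP R3  → R3 = 87, stack: [31, 19]
Final: R3 = 87

87


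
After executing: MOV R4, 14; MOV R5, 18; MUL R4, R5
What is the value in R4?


Register state trace:
  MOV R4, 14  → R4 = 14
  MOV R5, 18  → R5 = 18
  MUL R4, R5  → R4 = 14 * 18 = 252
Final: R4 = 252

252


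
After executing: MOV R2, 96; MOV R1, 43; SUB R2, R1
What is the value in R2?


Register state trace:
  MOV R2, 96  → R2 = 96
  MOV R1, 43  → R1 = 43
  SUB R2, R1  → R2 = 96 - 43 = 53
Final: R2 = 53

53


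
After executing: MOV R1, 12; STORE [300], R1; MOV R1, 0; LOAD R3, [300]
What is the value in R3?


Register and memory trace:
  MOV R1, 12  → R1 = 12
  STORE [300], R1  → mem[300] = 12
  MOV R1, 0  → R1 = 0
  LOAD R3, [300]  → R3 = mem[300] = 12
Final: R3 = 12

12


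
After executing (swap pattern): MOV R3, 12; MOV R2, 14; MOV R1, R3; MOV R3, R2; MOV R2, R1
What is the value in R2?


Register state trace (swap pattern):
  MOV R3, 12  → R3 = 12
  MOV R2, 14  → R2 = 14
  MOV R1, R3  → R1 = 12  (save R3)
  MOV R3, R2  → R3 = 14  (R3 gets R2's value)
  MOV R2, R1  → R2 = 12  (R2 gets saved value)
Final: R2 = 12

12


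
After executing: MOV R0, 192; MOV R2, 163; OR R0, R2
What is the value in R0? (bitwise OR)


Register state trace:
  MOV R0, 192  → R0 = 192 (0b11000000)
  MOV R2, 163  → R2 = 163 (0b10100011)
  OR R0, R2   → R0 = 192 OR 163 = 227 (0b11100011)
Final: R0 = 227

227


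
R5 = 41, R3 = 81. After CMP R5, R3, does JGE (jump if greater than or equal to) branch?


Trace:
  R5 = 41, R3 = 81
  CMP R5, R3  → compares 41 vs 81
  JGE checks: is 41 greater than or equal to 81?
  41 < 81, so condition is false
Branch taken: No

No


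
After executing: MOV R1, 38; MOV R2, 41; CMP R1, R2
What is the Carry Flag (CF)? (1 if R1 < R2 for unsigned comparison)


Register state trace:
  MOV R1, 38  → R1 = 38
  MOV R2, 41  → R2 = 41
  CMP R1, R2  → unsigned 38 - 41: borrow occurs
  38 < 41, so CF = 1
CF = 1

1


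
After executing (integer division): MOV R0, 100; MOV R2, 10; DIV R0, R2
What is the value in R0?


Register state trace:
  MOV R0, 100  → R0 = 100
  MOV R2, 10  → R2 = 10
  DIV R0, R2  → R0 = 100 // 10 = 10
Final: R0 = 10

10


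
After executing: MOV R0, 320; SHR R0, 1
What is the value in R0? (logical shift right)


Register state trace:
  MOV R0, 320  → R0 = 320
  SHR R0, 1  → R0 = 320 >> 1 = 320 // 2^1 = 160
Final: R0 = 160

160


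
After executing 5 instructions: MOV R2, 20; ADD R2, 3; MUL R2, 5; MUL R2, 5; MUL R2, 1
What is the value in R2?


Register state trace:
  MOV R2, 20  → R2 = 20
  ADD R2, 3  → R2 = 20 + 3 = 23
  MUL R2, 5  → R2 = 23 * 5 = 115
  MUL R2, 5  → R2 = 115 * 5 = 575
  MUL R2, 1  → R2 = 575 * 1 = 575
Final: R2 = 575

575


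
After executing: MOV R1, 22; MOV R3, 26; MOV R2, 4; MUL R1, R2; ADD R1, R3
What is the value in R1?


Register state trace:
  MOV R1, 22  → R1 = 22
  MOV R3, 26  → R3 = 26
  MOV R2, 4  → R2 = 4
  MUL R1, R2  → R1 = 22 * 4 = 88
  ADD R1, R3  → R1 = 88 + 26 = 114
Final: R1 = 114

114


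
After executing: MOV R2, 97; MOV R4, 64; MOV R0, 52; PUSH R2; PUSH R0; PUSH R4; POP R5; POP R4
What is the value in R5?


Stack trace (top is rightmost):
  MOV R2, 97  → R2 = 97
  MOV R4, 64  → R4 = 64
  MOV R0, 52  → R0 = 52
  PUSH R2  → stack: [97]
  PUSH R0  → stack: [97, 52]
  PUSH R4  → stack: [97, 52, 64]
  POP R5  → R5 = 64, stack: [97, 52]
  POP R4  → R4 = 52, stack: [97]
Final: R5 = 64

64


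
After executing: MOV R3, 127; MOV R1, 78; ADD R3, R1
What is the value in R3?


Register state trace:
  MOV R3, 127  → R3 = 127
  MOV R1, 78  → R1 = 78
  ADD R3, R1  → R3 = 127 + 78 = 205
Final: R3 = 205

205


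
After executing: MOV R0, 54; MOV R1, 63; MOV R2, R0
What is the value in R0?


Register state trace:
  MOV R0, 54  → R0 = 54
  MOV R1, 63  → R1 = 63
  MOV R2, R0  → R2 = 54
Final: R0 = 54

54


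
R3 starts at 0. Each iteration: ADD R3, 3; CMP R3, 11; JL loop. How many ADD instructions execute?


Loop trace (R3 starts at 0, target 11, step 3):
  ADD #1: R3 = 0 + 3 = 3  → 3 < 11, loop
  ADD #2: R3 = 3 + 3 = 6  → 6 < 11, loop
  ADD #3: R3 = 6 + 3 = 9  → 9 < 11, loop
  ADD #4: R3 = 9 + 3 = 12  → 12 >= 11, exit
Total ADD instructions: 4

4


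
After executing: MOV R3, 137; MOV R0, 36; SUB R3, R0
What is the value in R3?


Register state trace:
  MOV R3, 137  → R3 = 137
  MOV R0, 36  → R0 = 36
  SUB R3, R0  → R3 = 137 - 36 = 101
Final: R3 = 101

101


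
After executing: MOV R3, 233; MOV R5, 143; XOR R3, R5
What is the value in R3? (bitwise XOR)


Register state trace:
  MOV R3, 233  → R3 = 233 (0b11101001)
  MOV R5, 143  → R5 = 143 (0b10001111)
  XOR R3, R5  → R3 = 233 XOR 143 = 102 (0b01100110)
Final: R3 = 102

102


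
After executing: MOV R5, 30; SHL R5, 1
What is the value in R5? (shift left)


Register state trace:
  MOV R5, 30  → R5 = 30
  SHL R5, 1  → R5 = 30 << 1 = 30 * 2^1 = 60
Final: R5 = 60

60


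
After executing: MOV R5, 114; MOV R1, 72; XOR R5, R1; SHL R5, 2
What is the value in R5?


Register state trace:
  MOV R5, 114  → R5 = 114 (0b01110010)
  MOV R1, 72  → R1 = 72 (0b01001000)
  XOR R5, R1  → R5 = 114 XOR 72 = 58 (0b00111010)
  SHL R5, 2  → R5 = 58 << 2 = 232
Final: R5 = 232

232


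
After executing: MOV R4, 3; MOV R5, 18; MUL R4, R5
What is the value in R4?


Register state trace:
  MOV R4, 3  → R4 = 3
  MOV R5, 18  → R5 = 18
  MUL R4, R5  → R4 = 3 * 18 = 54
Final: R4 = 54

54


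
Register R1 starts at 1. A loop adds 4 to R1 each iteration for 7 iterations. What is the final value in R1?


Starting value: R1 = 1
  Iter 1: R1 = 1 + 4 = 5
  Iter 2: R1 = 5 + 4 = 9
  Iter 3: R1 = 9 + 4 = 13
  Iter 4: R1 = 13 + 4 = 17
  Iter 5: R1 = 17 + 4 = 21
  Iter 6: R1 = 21 + 4 = 25
  Iter 7: R1 = 25 + 4 = 29
Final: R1 = 29

29


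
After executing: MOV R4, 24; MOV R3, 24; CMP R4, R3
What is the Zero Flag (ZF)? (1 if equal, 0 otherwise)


Register state trace:
  MOV R4, 24  → R4 = 24
  MOV R3, 24  → R3 = 24
  CMP R4, R3  → computes 24 - 24 = 0
  Result is zero, so values are equal
ZF = 1

1


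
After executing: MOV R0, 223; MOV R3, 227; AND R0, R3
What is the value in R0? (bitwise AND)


Register state trace:
  MOV R0, 223  → R0 = 223 (0b11011111)
  MOV R3, 227  → R3 = 227 (0b11100011)
  AND R0, R3  → R0 = 223 AND 227 = 195 (0b11000011)
Final: R0 = 195

195


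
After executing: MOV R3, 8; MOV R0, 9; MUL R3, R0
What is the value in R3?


Register state trace:
  MOV R3, 8  → R3 = 8
  MOV R0, 9  → R0 = 9
  MUL R3, R0  → R3 = 8 * 9 = 72
Final: R3 = 72

72


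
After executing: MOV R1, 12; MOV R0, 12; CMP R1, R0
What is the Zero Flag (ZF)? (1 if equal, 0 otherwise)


Register state trace:
  MOV R1, 12  → R1 = 12
  MOV R0, 12  → R0 = 12
  CMP R1, R0  → computes 12 - 12 = 0
  Result is zero, so values are equal
ZF = 1

1


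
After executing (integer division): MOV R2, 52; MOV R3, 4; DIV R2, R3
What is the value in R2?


Register state trace:
  MOV R2, 52  → R2 = 52
  MOV R3, 4  → R3 = 4
  DIV R2, R3  → R2 = 52 // 4 = 13
Final: R2 = 13

13


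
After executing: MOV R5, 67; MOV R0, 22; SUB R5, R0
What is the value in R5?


Register state trace:
  MOV R5, 67  → R5 = 67
  MOV R0, 22  → R0 = 22
  SUB R5, R0  → R5 = 67 - 22 = 45
Final: R5 = 45

45


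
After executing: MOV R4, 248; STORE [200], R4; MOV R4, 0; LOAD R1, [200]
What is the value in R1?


Register and memory trace:
  MOV R4, 248  → R4 = 248
  STORE [200], R4  → mem[200] = 248
  MOV R4, 0  → R4 = 0
  LOAD R1, [200]  → R1 = mem[200] = 248
Final: R1 = 248

248


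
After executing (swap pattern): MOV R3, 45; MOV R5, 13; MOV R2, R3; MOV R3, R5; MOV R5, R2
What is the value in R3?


Register state trace (swap pattern):
  MOV R3, 45  → R3 = 45
  MOV R5, 13  → R5 = 13
  MOV R2, R3  → R2 = 45  (save R3)
  MOV R3, R5  → R3 = 13  (R3 gets R5's value)
  MOV R5, R2  → R5 = 45  (R5 gets saved value)
Final: R3 = 13

13


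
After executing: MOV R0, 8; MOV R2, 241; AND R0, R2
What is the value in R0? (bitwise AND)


Register state trace:
  MOV R0, 8  → R0 = 8 (0b00001000)
  MOV R2, 241  → R2 = 241 (0b11110001)
  AND R0, R2  → R0 = 8 AND 241 = 0 (0b00000000)
Final: R0 = 0

0


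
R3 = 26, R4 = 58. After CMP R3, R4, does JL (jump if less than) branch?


Trace:
  R3 = 26, R4 = 58
  CMP R3, R4  → compares 26 vs 58
  JL checks: is 26 less than 58?
  26 < 58, so condition is true
Branch taken: Yes

Yes


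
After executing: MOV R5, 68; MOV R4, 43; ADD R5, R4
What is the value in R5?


Register state trace:
  MOV R5, 68  → R5 = 68
  MOV R4, 43  → R4 = 43
  ADD R5, R4  → R5 = 68 + 43 = 111
Final: R5 = 111

111


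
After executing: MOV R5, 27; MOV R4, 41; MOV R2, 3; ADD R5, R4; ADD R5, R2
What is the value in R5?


Register state trace:
  MOV R5, 27  → R5 = 27
  MOV R4, 41  → R4 = 41
  MOV R2, 3  → R2 = 3
  ADD R5, R4  → R5 = 27 + 41 = 68
  ADD R5, R2  → R5 = 68 + 3 = 71
Final: R5 = 71

71


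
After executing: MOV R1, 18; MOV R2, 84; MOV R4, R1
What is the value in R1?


Register state trace:
  MOV R1, 18  → R1 = 18
  MOV R2, 84  → R2 = 84
  MOV R4, R1  → R4 = 18
Final: R1 = 18

18


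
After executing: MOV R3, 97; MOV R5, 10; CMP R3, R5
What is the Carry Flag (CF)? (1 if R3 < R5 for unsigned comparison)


Register state trace:
  MOV R3, 97  → R3 = 97
  MOV R5, 10  → R5 = 10
  CMP R3, R5  → unsigned 97 - 10: no borrow
  97 >= 10, so CF = 0
CF = 0

0


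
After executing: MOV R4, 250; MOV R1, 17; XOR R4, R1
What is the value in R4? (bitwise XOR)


Register state trace:
  MOV R4, 250  → R4 = 250 (0b11111010)
  MOV R1, 17  → R1 = 17 (0b00010001)
  XOR R4, R1  → R4 = 250 XOR 17 = 235 (0b11101011)
Final: R4 = 235

235


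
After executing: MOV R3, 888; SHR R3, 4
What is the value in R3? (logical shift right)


Register state trace:
  MOV R3, 888  → R3 = 888
  SHR R3, 4  → R3 = 888 >> 4 = 888 // 2^4 = 55
Final: R3 = 55

55


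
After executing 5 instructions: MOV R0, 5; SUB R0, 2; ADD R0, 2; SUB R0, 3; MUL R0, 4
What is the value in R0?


Register state trace:
  MOV R0, 5  → R0 = 5
  SUB R0, 2  → R0 = 5 - 2 = 3
  ADD R0, 2  → R0 = 3 + 2 = 5
  SUB R0, 3  → R0 = 5 - 3 = 2
  MUL R0, 4  → R0 = 2 * 4 = 8
Final: R0 = 8

8


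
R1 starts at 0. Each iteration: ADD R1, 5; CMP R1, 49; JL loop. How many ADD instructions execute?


Loop trace (R1 starts at 0, target 49, step 5):
  ADD #1: R1 = 0 + 5 = 5  → 5 < 49, loop
  ADD #2: R1 = 5 + 5 = 10  → 10 < 49, loop
  ADD #3: R1 = 10 + 5 = 15  → 15 < 49, loop
  ADD #4: R1 = 15 + 5 = 20  → 20 < 49, loop
  ADD #5: R1 = 20 + 5 = 25  → 25 < 49, loop
  ADD #6: R1 = 25 + 5 = 30  → 30 < 49, loop
  ADD #7: R1 = 30 + 5 = 35  → 35 < 49, loop
  ADD #8: R1 = 35 + 5 = 40  → 40 < 49, loop
  ADD #9: R1 = 40 + 5 = 45  → 45 < 49, loop
  ADD #10: R1 = 45 + 5 = 50  → 50 >= 49, exit
Total ADD instructions: 10

10


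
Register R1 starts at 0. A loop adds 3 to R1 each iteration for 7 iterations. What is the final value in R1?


Starting value: R1 = 0
  Iter 1: R1 = 0 + 3 = 3
  Iter 2: R1 = 3 + 3 = 6
  Iter 3: R1 = 6 + 3 = 9
  Iter 4: R1 = 9 + 3 = 12
  Iter 5: R1 = 12 + 3 = 15
  Iter 6: R1 = 15 + 3 = 18
  Iter 7: R1 = 18 + 3 = 21
Final: R1 = 21

21


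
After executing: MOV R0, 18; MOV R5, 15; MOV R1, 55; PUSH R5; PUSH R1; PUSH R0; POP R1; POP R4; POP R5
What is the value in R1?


Stack trace (top is rightmost):
  MOV R0, 18  → R0 = 18
  MOV R5, 15  → R5 = 15
  MOV R1, 55  → R1 = 55
  PUSH R5  → stack: [15]
  PUSH R1  → stack: [15, 55]
  PUSH R0  → stack: [15, 55, 18]
  POP R1  → R1 = 18, stack: [15, 55]
  POP R4  → R4 = 55, stack: [15]
  POP R5  → R5 = 15, stack: []
Final: R1 = 18

18


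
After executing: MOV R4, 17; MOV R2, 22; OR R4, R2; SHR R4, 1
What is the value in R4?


Register state trace:
  MOV R4, 17  → R4 = 17 (0b00010001)
  MOV R2, 22  → R2 = 22 (0b00010110)
  OR R4, R2  → R4 = 17 OR 22 = 23 (0b00010111)
  SHR R4, 1  → R4 = 23 >> 1 = 11
Final: R4 = 11

11


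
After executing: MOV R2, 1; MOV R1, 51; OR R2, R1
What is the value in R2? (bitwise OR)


Register state trace:
  MOV R2, 1  → R2 = 1 (0b00000001)
  MOV R1, 51  → R1 = 51 (0b00110011)
  OR R2, R1   → R2 = 1 OR 51 = 51 (0b00110011)
Final: R2 = 51

51


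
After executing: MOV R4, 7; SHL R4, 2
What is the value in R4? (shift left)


Register state trace:
  MOV R4, 7  → R4 = 7
  SHL R4, 2  → R4 = 7 << 2 = 7 * 2^2 = 28
Final: R4 = 28

28


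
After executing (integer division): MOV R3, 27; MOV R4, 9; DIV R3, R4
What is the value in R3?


Register state trace:
  MOV R3, 27  → R3 = 27
  MOV R4, 9  → R4 = 9
  DIV R3, R4  → R3 = 27 // 9 = 3
Final: R3 = 3

3


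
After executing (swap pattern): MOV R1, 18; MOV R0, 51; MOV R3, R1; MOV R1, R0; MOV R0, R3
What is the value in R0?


Register state trace (swap pattern):
  MOV R1, 18  → R1 = 18
  MOV R0, 51  → R0 = 51
  MOV R3, R1  → R3 = 18  (save R1)
  MOV R1, R0  → R1 = 51  (R1 gets R0's value)
  MOV R0, R3  → R0 = 18  (R0 gets saved value)
Final: R0 = 18

18


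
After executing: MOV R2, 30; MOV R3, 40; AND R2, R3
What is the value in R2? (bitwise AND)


Register state trace:
  MOV R2, 30  → R2 = 30 (0b00011110)
  MOV R3, 40  → R3 = 40 (0b00101000)
  AND R2, R3  → R2 = 30 AND 40 = 8 (0b00001000)
Final: R2 = 8

8


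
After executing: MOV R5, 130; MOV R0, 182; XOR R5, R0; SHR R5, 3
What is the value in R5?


Register state trace:
  MOV R5, 130  → R5 = 130 (0b10000010)
  MOV R0, 182  → R0 = 182 (0b10110110)
  XOR R5, R0  → R5 = 130 XOR 182 = 52 (0b00110100)
  SHR R5, 3  → R5 = 52 >> 3 = 6
Final: R5 = 6

6


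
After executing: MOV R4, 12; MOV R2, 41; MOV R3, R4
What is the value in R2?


Register state trace:
  MOV R4, 12  → R4 = 12
  MOV R2, 41  → R2 = 41
  MOV R3, R4  → R3 = 12
Final: R2 = 41

41


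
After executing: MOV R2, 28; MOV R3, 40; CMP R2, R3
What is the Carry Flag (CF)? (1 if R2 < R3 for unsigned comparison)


Register state trace:
  MOV R2, 28  → R2 = 28
  MOV R3, 40  → R3 = 40
  CMP R2, R3  → unsigned 28 - 40: borrow occurs
  28 < 40, so CF = 1
CF = 1

1


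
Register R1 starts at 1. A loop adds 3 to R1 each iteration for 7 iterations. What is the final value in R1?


Starting value: R1 = 1
  Iter 1: R1 = 1 + 3 = 4
  Iter 2: R1 = 4 + 3 = 7
  Iter 3: R1 = 7 + 3 = 10
  Iter 4: R1 = 10 + 3 = 13
  Iter 5: R1 = 13 + 3 = 16
  Iter 6: R1 = 16 + 3 = 19
  Iter 7: R1 = 19 + 3 = 22
Final: R1 = 22

22


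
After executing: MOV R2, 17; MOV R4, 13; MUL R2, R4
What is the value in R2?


Register state trace:
  MOV R2, 17  → R2 = 17
  MOV R4, 13  → R4 = 13
  MUL R2, R4  → R2 = 17 * 13 = 221
Final: R2 = 221

221


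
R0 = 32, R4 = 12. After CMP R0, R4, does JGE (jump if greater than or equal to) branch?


Trace:
  R0 = 32, R4 = 12
  CMP R0, R4  → compares 32 vs 12
  JGE checks: is 32 greater than or equal to 12?
  32 > 12, so condition is true
Branch taken: Yes

Yes


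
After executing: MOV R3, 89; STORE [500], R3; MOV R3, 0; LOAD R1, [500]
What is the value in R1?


Register and memory trace:
  MOV R3, 89  → R3 = 89
  STORE [500], R3  → mem[500] = 89
  MOV R3, 0  → R3 = 0
  LOAD R1, [500]  → R1 = mem[500] = 89
Final: R1 = 89

89


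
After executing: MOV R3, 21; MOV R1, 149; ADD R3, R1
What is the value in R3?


Register state trace:
  MOV R3, 21  → R3 = 21
  MOV R1, 149  → R1 = 149
  ADD R3, R1  → R3 = 21 + 149 = 170
Final: R3 = 170

170


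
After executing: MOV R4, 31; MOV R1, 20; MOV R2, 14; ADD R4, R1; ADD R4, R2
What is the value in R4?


Register state trace:
  MOV R4, 31  → R4 = 31
  MOV R1, 20  → R1 = 20
  MOV R2, 14  → R2 = 14
  ADD R4, R1  → R4 = 31 + 20 = 51
  ADD R4, R2  → R4 = 51 + 14 = 65
Final: R4 = 65

65


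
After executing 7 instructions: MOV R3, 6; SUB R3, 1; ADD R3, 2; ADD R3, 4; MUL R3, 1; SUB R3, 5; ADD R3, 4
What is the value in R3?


Register state trace:
  MOV R3, 6  → R3 = 6
  SUB R3, 1  → R3 = 6 - 1 = 5
  ADD R3, 2  → R3 = 5 + 2 = 7
  ADD R3, 4  → R3 = 7 + 4 = 11
  MUL R3, 1  → R3 = 11 * 1 = 11
  SUB R3, 5  → R3 = 11 - 5 = 6
  ADD R3, 4  → R3 = 6 + 4 = 10
Final: R3 = 10

10


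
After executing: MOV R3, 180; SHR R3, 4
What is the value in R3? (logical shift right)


Register state trace:
  MOV R3, 180  → R3 = 180
  SHR R3, 4  → R3 = 180 >> 4 = 180 // 2^4 = 11
Final: R3 = 11

11


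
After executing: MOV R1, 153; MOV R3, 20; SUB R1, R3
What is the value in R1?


Register state trace:
  MOV R1, 153  → R1 = 153
  MOV R3, 20  → R3 = 20
  SUB R1, R3  → R1 = 153 - 20 = 133
Final: R1 = 133

133


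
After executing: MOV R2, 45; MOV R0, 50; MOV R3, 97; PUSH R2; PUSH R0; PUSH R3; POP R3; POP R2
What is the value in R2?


Stack trace (top is rightmost):
  MOV R2, 45  → R2 = 45
  MOV R0, 50  → R0 = 50
  MOV R3, 97  → R3 = 97
  PUSH R2  → stack: [45]
  PUSH R0  → stack: [45, 50]
  PUSH R3  → stack: [45, 50, 97]
  POP R3  → R3 = 97, stack: [45, 50]
  POP R2  → R2 = 50, stack: [45]
Final: R2 = 50

50


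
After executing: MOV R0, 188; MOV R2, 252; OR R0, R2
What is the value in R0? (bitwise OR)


Register state trace:
  MOV R0, 188  → R0 = 188 (0b10111100)
  MOV R2, 252  → R2 = 252 (0b11111100)
  OR R0, R2   → R0 = 188 OR 252 = 252 (0b11111100)
Final: R0 = 252

252


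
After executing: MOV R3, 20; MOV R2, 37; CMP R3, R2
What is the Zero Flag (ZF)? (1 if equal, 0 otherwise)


Register state trace:
  MOV R3, 20  → R3 = 20
  MOV R2, 37  → R2 = 37
  CMP R3, R2  → computes 20 - 37 = -17
  Result is nonzero, so values are not equal
ZF = 0

0


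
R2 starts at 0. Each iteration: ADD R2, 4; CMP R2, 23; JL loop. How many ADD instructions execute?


Loop trace (R2 starts at 0, target 23, step 4):
  ADD #1: R2 = 0 + 4 = 4  → 4 < 23, loop
  ADD #2: R2 = 4 + 4 = 8  → 8 < 23, loop
  ADD #3: R2 = 8 + 4 = 12  → 12 < 23, loop
  ADD #4: R2 = 12 + 4 = 16  → 16 < 23, loop
  ADD #5: R2 = 16 + 4 = 20  → 20 < 23, loop
  ADD #6: R2 = 20 + 4 = 24  → 24 >= 23, exit
Total ADD instructions: 6

6


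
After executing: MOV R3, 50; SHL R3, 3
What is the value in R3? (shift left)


Register state trace:
  MOV R3, 50  → R3 = 50
  SHL R3, 3  → R3 = 50 << 3 = 50 * 2^3 = 400
Final: R3 = 400

400


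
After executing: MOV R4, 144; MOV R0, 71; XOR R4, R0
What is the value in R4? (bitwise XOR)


Register state trace:
  MOV R4, 144  → R4 = 144 (0b10010000)
  MOV R0, 71  → R0 = 71 (0b01000111)
  XOR R4, R0  → R4 = 144 XOR 71 = 215 (0b11010111)
Final: R4 = 215

215


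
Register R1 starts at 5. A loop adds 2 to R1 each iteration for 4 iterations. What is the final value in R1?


Starting value: R1 = 5
  Iter 1: R1 = 5 + 2 = 7
  Iter 2: R1 = 7 + 2 = 9
  Iter 3: R1 = 9 + 2 = 11
  Iter 4: R1 = 11 + 2 = 13
Final: R1 = 13

13


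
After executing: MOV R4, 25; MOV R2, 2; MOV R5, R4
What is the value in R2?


Register state trace:
  MOV R4, 25  → R4 = 25
  MOV R2, 2  → R2 = 2
  MOV R5, R4  → R5 = 25
Final: R2 = 2

2


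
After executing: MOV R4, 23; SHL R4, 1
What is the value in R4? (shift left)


Register state trace:
  MOV R4, 23  → R4 = 23
  SHL R4, 1  → R4 = 23 << 1 = 23 * 2^1 = 46
Final: R4 = 46

46


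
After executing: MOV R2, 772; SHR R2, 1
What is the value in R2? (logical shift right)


Register state trace:
  MOV R2, 772  → R2 = 772
  SHR R2, 1  → R2 = 772 >> 1 = 772 // 2^1 = 386
Final: R2 = 386

386


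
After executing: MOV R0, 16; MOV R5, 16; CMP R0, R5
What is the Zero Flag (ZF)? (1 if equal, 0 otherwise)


Register state trace:
  MOV R0, 16  → R0 = 16
  MOV R5, 16  → R5 = 16
  CMP R0, R5  → computes 16 - 16 = 0
  Result is zero, so values are equal
ZF = 1

1


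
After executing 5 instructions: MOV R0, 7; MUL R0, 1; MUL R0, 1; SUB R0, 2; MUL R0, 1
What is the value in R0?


Register state trace:
  MOV R0, 7  → R0 = 7
  MUL R0, 1  → R0 = 7 * 1 = 7
  MUL R0, 1  → R0 = 7 * 1 = 7
  SUB R0, 2  → R0 = 7 - 2 = 5
  MUL R0, 1  → R0 = 5 * 1 = 5
Final: R0 = 5

5


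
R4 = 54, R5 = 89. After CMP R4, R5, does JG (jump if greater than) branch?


Trace:
  R4 = 54, R5 = 89
  CMP R4, R5  → compares 54 vs 89
  JG checks: is 54 greater than 89?
  54 < 89, so condition is false
Branch taken: No

No


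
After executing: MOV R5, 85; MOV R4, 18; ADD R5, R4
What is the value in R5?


Register state trace:
  MOV R5, 85  → R5 = 85
  MOV R4, 18  → R4 = 18
  ADD R5, R4  → R5 = 85 + 18 = 103
Final: R5 = 103

103


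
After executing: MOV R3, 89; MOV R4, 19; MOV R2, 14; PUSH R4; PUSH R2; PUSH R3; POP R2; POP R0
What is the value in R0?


Stack trace (top is rightmost):
  MOV R3, 89  → R3 = 89
  MOV R4, 19  → R4 = 19
  MOV R2, 14  → R2 = 14
  PUSH R4  → stack: [19]
  PUSH R2  → stack: [19, 14]
  PUSH R3  → stack: [19, 14, 89]
  POP R2  → R2 = 89, stack: [19, 14]
  POP R0  → R0 = 14, stack: [19]
Final: R0 = 14

14


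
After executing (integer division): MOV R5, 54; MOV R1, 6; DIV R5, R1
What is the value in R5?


Register state trace:
  MOV R5, 54  → R5 = 54
  MOV R1, 6  → R1 = 6
  DIV R5, R1  → R5 = 54 // 6 = 9
Final: R5 = 9

9


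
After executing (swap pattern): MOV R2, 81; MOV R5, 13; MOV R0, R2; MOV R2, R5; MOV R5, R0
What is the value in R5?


Register state trace (swap pattern):
  MOV R2, 81  → R2 = 81
  MOV R5, 13  → R5 = 13
  MOV R0, R2  → R0 = 81  (save R2)
  MOV R2, R5  → R2 = 13  (R2 gets R5's value)
  MOV R5, R0  → R5 = 81  (R5 gets saved value)
Final: R5 = 81

81


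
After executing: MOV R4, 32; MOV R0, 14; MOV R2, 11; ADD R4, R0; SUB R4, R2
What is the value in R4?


Register state trace:
  MOV R4, 32  → R4 = 32
  MOV R0, 14  → R0 = 14
  MOV R2, 11  → R2 = 11
  ADD R4, R0  → R4 = 32 + 14 = 46
  SUB R4, R2  → R4 = 46 - 11 = 35
Final: R4 = 35

35


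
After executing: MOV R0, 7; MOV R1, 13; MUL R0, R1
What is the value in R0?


Register state trace:
  MOV R0, 7  → R0 = 7
  MOV R1, 13  → R1 = 13
  MUL R0, R1  → R0 = 7 * 13 = 91
Final: R0 = 91

91


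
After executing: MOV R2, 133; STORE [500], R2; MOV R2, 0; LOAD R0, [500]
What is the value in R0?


Register and memory trace:
  MOV R2, 133  → R2 = 133
  STORE [500], R2  → mem[500] = 133
  MOV R2, 0  → R2 = 0
  LOAD R0, [500]  → R0 = mem[500] = 133
Final: R0 = 133

133


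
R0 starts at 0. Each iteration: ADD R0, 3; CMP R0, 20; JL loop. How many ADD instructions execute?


Loop trace (R0 starts at 0, target 20, step 3):
  ADD #1: R0 = 0 + 3 = 3  → 3 < 20, loop
  ADD #2: R0 = 3 + 3 = 6  → 6 < 20, loop
  ADD #3: R0 = 6 + 3 = 9  → 9 < 20, loop
  ADD #4: R0 = 9 + 3 = 12  → 12 < 20, loop
  ADD #5: R0 = 12 + 3 = 15  → 15 < 20, loop
  ADD #6: R0 = 15 + 3 = 18  → 18 < 20, loop
  ADD #7: R0 = 18 + 3 = 21  → 21 >= 20, exit
Total ADD instructions: 7

7


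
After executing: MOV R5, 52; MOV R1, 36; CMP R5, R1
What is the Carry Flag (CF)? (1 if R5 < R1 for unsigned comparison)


Register state trace:
  MOV R5, 52  → R5 = 52
  MOV R1, 36  → R1 = 36
  CMP R5, R1  → unsigned 52 - 36: no borrow
  52 >= 36, so CF = 0
CF = 0

0


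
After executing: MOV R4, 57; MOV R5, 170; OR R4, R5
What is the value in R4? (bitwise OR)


Register state trace:
  MOV R4, 57  → R4 = 57 (0b00111001)
  MOV R5, 170  → R5 = 170 (0b10101010)
  OR R4, R5   → R4 = 57 OR 170 = 187 (0b10111011)
Final: R4 = 187

187


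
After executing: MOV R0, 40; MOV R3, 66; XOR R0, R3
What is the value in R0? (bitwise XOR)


Register state trace:
  MOV R0, 40  → R0 = 40 (0b00101000)
  MOV R3, 66  → R3 = 66 (0b01000010)
  XOR R0, R3  → R0 = 40 XOR 66 = 106 (0b01101010)
Final: R0 = 106

106


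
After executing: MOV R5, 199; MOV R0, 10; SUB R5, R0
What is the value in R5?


Register state trace:
  MOV R5, 199  → R5 = 199
  MOV R0, 10  → R0 = 10
  SUB R5, R0  → R5 = 199 - 10 = 189
Final: R5 = 189

189


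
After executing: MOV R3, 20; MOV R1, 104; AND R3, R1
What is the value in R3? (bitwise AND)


Register state trace:
  MOV R3, 20  → R3 = 20 (0b00010100)
  MOV R1, 104  → R1 = 104 (0b01101000)
  AND R3, R1  → R3 = 20 AND 104 = 0 (0b00000000)
Final: R3 = 0

0


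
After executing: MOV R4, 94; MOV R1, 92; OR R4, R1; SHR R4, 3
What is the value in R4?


Register state trace:
  MOV R4, 94  → R4 = 94 (0b01011110)
  MOV R1, 92  → R1 = 92 (0b01011100)
  OR R4, R1  → R4 = 94 OR 92 = 94 (0b01011110)
  SHR R4, 3  → R4 = 94 >> 3 = 11
Final: R4 = 11

11


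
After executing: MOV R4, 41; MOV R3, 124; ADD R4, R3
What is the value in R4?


Register state trace:
  MOV R4, 41  → R4 = 41
  MOV R3, 124  → R3 = 124
  ADD R4, R3  → R4 = 41 + 124 = 165
Final: R4 = 165

165


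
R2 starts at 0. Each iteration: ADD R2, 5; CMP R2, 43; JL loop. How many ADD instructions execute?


Loop trace (R2 starts at 0, target 43, step 5):
  ADD #1: R2 = 0 + 5 = 5  → 5 < 43, loop
  ADD #2: R2 = 5 + 5 = 10  → 10 < 43, loop
  ADD #3: R2 = 10 + 5 = 15  → 15 < 43, loop
  ADD #4: R2 = 15 + 5 = 20  → 20 < 43, loop
  ADD #5: R2 = 20 + 5 = 25  → 25 < 43, loop
  ADD #6: R2 = 25 + 5 = 30  → 30 < 43, loop
  ADD #7: R2 = 30 + 5 = 35  → 35 < 43, loop
  ADD #8: R2 = 35 + 5 = 40  → 40 < 43, loop
  ADD #9: R2 = 40 + 5 = 45  → 45 >= 43, exit
Total ADD instructions: 9

9


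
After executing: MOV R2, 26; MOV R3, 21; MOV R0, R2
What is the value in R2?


Register state trace:
  MOV R2, 26  → R2 = 26
  MOV R3, 21  → R3 = 21
  MOV R0, R2  → R0 = 26
Final: R2 = 26

26


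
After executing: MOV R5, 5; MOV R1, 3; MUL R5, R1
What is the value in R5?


Register state trace:
  MOV R5, 5  → R5 = 5
  MOV R1, 3  → R1 = 3
  MUL R5, R1  → R5 = 5 * 3 = 15
Final: R5 = 15

15


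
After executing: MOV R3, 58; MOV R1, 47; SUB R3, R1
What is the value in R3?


Register state trace:
  MOV R3, 58  → R3 = 58
  MOV R1, 47  → R1 = 47
  SUB R3, R1  → R3 = 58 - 47 = 11
Final: R3 = 11

11


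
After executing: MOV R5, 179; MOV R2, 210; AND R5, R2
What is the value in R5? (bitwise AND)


Register state trace:
  MOV R5, 179  → R5 = 179 (0b10110011)
  MOV R2, 210  → R2 = 210 (0b11010010)
  AND R5, R2  → R5 = 179 AND 210 = 146 (0b10010010)
Final: R5 = 146

146
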